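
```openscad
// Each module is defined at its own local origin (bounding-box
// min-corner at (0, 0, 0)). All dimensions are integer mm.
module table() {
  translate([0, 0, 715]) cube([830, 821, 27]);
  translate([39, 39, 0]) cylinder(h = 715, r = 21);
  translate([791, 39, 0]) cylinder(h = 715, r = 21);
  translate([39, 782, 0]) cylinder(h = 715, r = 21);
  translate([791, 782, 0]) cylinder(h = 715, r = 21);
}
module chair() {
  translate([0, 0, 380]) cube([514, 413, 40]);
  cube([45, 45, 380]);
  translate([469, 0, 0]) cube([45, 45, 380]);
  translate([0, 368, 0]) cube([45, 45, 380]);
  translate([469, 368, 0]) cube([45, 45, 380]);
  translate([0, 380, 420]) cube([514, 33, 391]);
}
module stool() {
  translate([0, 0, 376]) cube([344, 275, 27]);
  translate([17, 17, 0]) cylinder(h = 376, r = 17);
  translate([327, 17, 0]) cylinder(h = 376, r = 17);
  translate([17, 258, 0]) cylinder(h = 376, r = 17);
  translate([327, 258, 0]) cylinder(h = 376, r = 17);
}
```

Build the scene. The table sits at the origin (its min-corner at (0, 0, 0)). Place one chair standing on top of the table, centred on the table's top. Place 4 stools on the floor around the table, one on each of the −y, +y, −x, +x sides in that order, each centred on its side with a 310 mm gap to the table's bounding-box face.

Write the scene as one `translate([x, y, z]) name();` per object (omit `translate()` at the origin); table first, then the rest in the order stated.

table();
translate([158, 204, 742]) chair();
translate([243, -585, 0]) stool();
translate([243, 1131, 0]) stool();
translate([-654, 273, 0]) stool();
translate([1140, 273, 0]) stool();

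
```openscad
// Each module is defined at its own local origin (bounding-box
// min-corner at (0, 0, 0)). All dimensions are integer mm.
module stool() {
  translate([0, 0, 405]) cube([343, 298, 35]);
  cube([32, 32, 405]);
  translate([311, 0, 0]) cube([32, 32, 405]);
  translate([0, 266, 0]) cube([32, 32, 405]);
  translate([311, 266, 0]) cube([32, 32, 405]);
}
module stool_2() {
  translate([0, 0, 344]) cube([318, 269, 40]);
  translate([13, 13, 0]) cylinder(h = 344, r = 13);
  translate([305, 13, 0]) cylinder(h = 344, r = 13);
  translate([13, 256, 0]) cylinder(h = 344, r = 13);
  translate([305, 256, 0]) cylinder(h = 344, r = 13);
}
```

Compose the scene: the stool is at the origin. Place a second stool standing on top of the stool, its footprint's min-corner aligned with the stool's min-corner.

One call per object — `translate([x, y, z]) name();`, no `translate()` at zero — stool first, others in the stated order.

stool();
translate([0, 0, 440]) stool_2();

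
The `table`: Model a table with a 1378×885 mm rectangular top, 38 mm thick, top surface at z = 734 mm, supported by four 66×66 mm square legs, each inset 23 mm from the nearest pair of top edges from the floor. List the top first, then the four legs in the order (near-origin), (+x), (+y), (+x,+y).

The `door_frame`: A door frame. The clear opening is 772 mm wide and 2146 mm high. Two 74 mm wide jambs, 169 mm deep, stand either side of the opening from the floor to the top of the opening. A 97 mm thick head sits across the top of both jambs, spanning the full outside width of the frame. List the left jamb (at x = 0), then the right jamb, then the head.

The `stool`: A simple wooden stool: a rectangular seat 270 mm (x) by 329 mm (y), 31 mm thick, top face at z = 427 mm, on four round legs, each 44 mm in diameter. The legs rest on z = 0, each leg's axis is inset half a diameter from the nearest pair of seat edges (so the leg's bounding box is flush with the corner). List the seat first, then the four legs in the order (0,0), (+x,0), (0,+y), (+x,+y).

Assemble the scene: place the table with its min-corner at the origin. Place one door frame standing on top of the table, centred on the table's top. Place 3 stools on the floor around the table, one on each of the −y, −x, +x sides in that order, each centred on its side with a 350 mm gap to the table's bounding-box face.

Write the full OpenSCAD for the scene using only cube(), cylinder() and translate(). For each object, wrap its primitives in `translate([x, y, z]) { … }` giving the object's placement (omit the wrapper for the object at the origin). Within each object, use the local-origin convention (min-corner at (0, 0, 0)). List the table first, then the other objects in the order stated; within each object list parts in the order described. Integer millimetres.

translate([0, 0, 696]) cube([1378, 885, 38]);
translate([23, 23, 0]) cube([66, 66, 696]);
translate([1289, 23, 0]) cube([66, 66, 696]);
translate([23, 796, 0]) cube([66, 66, 696]);
translate([1289, 796, 0]) cube([66, 66, 696]);
translate([229, 358, 734]) {
  cube([74, 169, 2146]);
  translate([846, 0, 0]) cube([74, 169, 2146]);
  translate([0, 0, 2146]) cube([920, 169, 97]);
}
translate([554, -679, 0]) {
  translate([0, 0, 396]) cube([270, 329, 31]);
  translate([22, 22, 0]) cylinder(h = 396, r = 22);
  translate([248, 22, 0]) cylinder(h = 396, r = 22);
  translate([22, 307, 0]) cylinder(h = 396, r = 22);
  translate([248, 307, 0]) cylinder(h = 396, r = 22);
}
translate([-620, 278, 0]) {
  translate([0, 0, 396]) cube([270, 329, 31]);
  translate([22, 22, 0]) cylinder(h = 396, r = 22);
  translate([248, 22, 0]) cylinder(h = 396, r = 22);
  translate([22, 307, 0]) cylinder(h = 396, r = 22);
  translate([248, 307, 0]) cylinder(h = 396, r = 22);
}
translate([1728, 278, 0]) {
  translate([0, 0, 396]) cube([270, 329, 31]);
  translate([22, 22, 0]) cylinder(h = 396, r = 22);
  translate([248, 22, 0]) cylinder(h = 396, r = 22);
  translate([22, 307, 0]) cylinder(h = 396, r = 22);
  translate([248, 307, 0]) cylinder(h = 396, r = 22);
}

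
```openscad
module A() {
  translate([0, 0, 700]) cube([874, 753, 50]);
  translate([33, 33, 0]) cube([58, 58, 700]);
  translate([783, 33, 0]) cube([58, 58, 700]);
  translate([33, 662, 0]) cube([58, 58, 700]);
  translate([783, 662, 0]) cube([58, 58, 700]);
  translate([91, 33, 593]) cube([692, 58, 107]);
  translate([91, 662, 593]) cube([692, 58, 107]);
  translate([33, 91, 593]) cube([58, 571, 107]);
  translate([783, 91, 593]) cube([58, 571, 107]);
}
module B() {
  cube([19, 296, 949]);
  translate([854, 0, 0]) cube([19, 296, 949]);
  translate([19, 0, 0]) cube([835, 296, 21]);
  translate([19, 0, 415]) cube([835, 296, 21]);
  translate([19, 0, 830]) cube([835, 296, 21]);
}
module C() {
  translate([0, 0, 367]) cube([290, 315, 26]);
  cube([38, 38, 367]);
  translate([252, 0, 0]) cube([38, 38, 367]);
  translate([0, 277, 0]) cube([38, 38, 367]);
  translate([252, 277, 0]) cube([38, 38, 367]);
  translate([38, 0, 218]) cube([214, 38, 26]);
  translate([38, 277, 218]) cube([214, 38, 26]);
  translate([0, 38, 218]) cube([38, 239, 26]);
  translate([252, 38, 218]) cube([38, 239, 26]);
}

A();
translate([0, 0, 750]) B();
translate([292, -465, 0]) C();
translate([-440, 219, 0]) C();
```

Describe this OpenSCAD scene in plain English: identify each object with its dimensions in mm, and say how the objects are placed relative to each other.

A is a rectangular dining table. The top is 874×753×50 mm with its upper surface at z = 750 mm. It stands on four 58×58 mm square legs, each inset 33 mm from the nearest pair of top edges, running from the floor to the underside of the top. Four apron rails, 58 mm thick and 107 mm tall, run between adjacent legs with their top edges flush with the underside of the top and their outer faces flush with the legs' outer faces.

B is a bookshelf 873 mm wide overall, 296 mm deep and 949 mm tall. The two sides are 19 mm thick vertical panels. 3 horizontal shelves of 21 mm thickness span between the inner faces of the sides; the lowest shelf sits on the floor and shelves are stacked with a clear vertical gap of 394 mm between each pair.

C is a four-legged stool. The seat is a 290×315×26 mm slab whose top surface is at z = 393 mm; four square legs, each 38×38 mm in cross-section, run from the floor (z = 0) to the underside of the seat, each flush with a corner of the seat. Four stretchers, 38 mm wide and 26 mm tall, connect adjacent legs with their undersides at z = 218 mm, each running between the inner faces of the legs it joins and aligned with the legs' outer faces on the other axis.

The bookshelf is on top of the table. Two stools sit around the table at the −y, −x sides.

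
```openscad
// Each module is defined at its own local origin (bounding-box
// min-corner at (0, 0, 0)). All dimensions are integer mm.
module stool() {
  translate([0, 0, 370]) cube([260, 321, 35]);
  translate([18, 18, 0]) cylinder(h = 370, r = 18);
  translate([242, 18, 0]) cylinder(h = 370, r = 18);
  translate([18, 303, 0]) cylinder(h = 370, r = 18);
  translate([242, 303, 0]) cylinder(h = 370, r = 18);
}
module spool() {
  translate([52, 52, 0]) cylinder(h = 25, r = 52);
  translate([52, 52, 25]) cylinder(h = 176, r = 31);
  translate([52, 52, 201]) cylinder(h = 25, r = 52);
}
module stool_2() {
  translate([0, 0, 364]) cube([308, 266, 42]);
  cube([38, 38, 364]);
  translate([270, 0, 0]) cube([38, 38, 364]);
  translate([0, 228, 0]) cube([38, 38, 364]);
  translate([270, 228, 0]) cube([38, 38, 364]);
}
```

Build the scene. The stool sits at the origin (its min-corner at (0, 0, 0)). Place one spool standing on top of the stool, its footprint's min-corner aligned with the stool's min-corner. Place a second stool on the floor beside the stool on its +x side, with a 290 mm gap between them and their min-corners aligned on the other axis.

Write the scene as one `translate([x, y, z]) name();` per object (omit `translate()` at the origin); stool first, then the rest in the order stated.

stool();
translate([0, 0, 405]) spool();
translate([550, 0, 0]) stool_2();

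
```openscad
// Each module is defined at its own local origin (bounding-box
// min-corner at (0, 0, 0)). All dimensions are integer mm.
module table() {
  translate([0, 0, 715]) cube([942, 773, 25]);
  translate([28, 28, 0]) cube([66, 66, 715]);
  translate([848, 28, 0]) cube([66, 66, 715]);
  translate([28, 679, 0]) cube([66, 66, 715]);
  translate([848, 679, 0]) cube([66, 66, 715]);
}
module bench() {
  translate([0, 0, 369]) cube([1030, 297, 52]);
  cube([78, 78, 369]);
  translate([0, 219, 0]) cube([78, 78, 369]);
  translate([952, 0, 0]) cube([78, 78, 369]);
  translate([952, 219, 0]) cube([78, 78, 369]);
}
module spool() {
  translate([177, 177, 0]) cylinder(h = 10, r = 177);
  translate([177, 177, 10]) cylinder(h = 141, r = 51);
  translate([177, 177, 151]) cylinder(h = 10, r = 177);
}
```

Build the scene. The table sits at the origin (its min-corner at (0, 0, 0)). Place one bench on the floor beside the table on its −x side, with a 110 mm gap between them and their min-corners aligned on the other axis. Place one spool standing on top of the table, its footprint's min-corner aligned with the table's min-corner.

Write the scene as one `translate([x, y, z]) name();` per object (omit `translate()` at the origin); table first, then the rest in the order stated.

table();
translate([-1140, 0, 0]) bench();
translate([0, 0, 740]) spool();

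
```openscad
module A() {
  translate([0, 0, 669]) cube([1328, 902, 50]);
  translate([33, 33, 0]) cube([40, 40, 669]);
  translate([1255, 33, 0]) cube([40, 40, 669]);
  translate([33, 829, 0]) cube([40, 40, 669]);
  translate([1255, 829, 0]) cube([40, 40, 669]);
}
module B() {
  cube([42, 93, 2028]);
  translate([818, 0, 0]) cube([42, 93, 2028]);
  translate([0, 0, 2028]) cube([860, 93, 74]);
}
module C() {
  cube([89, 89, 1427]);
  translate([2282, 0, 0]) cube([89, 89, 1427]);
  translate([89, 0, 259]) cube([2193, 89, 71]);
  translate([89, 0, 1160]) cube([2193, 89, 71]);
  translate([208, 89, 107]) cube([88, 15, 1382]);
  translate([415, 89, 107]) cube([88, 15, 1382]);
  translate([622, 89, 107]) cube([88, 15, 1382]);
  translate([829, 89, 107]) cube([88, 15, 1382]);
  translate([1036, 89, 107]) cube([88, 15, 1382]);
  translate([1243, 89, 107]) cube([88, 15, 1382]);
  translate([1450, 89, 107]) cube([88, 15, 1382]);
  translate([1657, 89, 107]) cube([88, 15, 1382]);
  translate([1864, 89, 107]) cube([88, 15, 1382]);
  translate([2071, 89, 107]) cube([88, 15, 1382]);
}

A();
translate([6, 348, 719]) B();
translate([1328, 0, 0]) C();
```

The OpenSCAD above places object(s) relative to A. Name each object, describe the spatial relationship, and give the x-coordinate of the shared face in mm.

The table's +x face and the fence section's −x face are both at x = 1328 mm.

A is a table. B is a door frame. C is a fence section. The door frame is on top of the table. The fence section is against the table's +x side, with their −y faces flush. The x-coordinate of the shared face is 1328 mm.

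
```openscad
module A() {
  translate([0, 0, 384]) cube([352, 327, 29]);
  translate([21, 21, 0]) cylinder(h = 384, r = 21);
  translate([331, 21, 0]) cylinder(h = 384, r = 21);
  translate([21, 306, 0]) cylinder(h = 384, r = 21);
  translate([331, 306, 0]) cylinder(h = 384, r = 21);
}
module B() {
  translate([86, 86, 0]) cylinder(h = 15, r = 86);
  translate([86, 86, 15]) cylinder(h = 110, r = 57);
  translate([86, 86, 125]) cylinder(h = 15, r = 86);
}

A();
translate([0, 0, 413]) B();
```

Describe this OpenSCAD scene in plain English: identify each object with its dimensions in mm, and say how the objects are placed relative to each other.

A is a simple wooden stool: a rectangular seat 352 mm (x) by 327 mm (y), 29 mm thick, top face at z = 413 mm, on four round legs, each 42 mm in diameter. The legs rest on z = 0, each leg's axis is inset half a diameter from the nearest pair of seat edges (so the leg's bounding box is flush with the corner).

B is a spool: two coaxial disc flanges of radius 86 mm and thickness 15 mm, joined by a core cylinder of radius 57 mm and height 110 mm. The lower flange rests on z = 0 and the three cylinders share a vertical axis.

The spool is on top of the stool.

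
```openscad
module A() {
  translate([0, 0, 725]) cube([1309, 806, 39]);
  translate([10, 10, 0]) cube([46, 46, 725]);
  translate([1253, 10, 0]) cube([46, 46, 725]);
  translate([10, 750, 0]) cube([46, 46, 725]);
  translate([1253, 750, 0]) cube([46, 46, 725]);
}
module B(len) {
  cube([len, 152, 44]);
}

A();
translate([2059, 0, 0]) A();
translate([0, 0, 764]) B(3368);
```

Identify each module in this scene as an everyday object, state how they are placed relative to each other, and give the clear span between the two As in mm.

A is a table. B is a beam. A beam spans the tops of two tables. The clear span between the two tables is 750 mm.

Second table starts at x = 2059; first ends at x = 1309; clear span = 2059 − 1309 = 750 mm.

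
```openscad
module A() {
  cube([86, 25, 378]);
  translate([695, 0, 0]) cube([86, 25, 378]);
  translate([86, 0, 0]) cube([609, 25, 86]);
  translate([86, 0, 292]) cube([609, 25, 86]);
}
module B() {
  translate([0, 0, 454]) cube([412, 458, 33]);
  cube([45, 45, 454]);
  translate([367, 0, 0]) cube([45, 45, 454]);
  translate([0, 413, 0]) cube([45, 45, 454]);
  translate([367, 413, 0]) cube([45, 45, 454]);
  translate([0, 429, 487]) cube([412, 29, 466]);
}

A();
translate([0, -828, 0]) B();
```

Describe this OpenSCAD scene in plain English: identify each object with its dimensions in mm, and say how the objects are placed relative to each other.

A is a rectangular picture frame lying in the x–z plane (depth along y). The opening is 609 mm wide (x) by 206 mm tall (z), surrounded by a border 86 mm wide on all four sides. The frame is 25 mm deep and is made of two full-height vertical stiles with two horizontal rails fitted between them.

B is a chair. The seat is a 412×458×33 mm slab with its top at z = 487 mm, on four 45×45 mm corner legs (flush with the seat edges, standing on z = 0). A flat backrest 29 mm thick, 466 mm tall, spans the full seat width and rises from the seat top along its +y edge, rear face flush with the rear of the seat.

The chair is on the floor beside the picture frame on its −y side.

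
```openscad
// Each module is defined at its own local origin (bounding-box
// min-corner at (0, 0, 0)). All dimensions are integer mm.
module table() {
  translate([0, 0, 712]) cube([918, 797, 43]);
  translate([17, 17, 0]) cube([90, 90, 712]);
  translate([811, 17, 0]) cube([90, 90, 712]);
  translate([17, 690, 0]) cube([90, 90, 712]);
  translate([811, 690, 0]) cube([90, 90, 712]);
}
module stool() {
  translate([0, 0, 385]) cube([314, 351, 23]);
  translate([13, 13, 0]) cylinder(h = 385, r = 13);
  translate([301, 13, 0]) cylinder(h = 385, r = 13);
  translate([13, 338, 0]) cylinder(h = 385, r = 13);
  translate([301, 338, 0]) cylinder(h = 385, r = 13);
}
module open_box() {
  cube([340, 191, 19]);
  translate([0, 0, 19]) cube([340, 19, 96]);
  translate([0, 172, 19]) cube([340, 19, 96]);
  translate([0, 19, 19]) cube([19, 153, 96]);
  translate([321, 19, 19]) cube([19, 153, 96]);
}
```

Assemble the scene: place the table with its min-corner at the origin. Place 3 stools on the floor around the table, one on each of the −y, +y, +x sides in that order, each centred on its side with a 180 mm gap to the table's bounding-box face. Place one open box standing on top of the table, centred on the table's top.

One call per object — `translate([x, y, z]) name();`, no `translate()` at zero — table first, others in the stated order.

table();
translate([302, -531, 0]) stool();
translate([302, 977, 0]) stool();
translate([1098, 223, 0]) stool();
translate([289, 303, 755]) open_box();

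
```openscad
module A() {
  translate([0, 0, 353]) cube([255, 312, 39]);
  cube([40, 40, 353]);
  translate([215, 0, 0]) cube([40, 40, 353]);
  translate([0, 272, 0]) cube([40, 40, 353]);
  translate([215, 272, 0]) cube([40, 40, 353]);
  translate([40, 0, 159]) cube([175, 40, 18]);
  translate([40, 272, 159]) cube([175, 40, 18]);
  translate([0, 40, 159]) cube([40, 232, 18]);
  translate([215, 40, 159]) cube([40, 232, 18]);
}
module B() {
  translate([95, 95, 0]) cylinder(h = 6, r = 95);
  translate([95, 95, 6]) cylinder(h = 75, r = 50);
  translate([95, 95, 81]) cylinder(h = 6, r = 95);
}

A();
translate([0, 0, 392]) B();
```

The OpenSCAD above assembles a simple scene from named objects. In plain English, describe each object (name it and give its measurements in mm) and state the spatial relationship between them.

A is a simple wooden stool: a rectangular seat 255 mm (x) by 312 mm (y), 39 mm thick, top face at z = 392 mm, on four square legs, each 40×40 mm in cross-section. The legs rest on z = 0, each flush with a corner of the seat. Four stretchers, 40 mm wide and 18 mm tall, connect adjacent legs with their undersides at z = 159 mm, each running between the inner faces of the legs it joins and aligned with the legs' outer faces on the other axis.

B is a spool: two coaxial disc flanges of radius 95 mm and thickness 6 mm, joined by a core cylinder of radius 50 mm and height 75 mm. The lower flange rests on z = 0 and the three cylinders share a vertical axis.

The spool is on top of the stool.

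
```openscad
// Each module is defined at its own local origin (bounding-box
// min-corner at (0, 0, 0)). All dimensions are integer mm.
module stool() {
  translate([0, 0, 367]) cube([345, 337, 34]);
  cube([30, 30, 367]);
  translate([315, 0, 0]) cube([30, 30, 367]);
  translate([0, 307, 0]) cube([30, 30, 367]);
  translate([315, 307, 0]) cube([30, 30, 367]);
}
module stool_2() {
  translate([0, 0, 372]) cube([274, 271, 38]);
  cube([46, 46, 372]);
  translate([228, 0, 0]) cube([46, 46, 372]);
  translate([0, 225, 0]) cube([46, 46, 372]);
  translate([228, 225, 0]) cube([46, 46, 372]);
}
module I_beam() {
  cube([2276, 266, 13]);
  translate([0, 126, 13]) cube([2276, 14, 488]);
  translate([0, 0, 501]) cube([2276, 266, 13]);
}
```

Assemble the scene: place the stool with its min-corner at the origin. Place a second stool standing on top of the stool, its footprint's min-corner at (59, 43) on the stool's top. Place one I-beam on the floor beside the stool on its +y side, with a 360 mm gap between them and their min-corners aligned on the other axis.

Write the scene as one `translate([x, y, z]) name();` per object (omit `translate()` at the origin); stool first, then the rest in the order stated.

stool();
translate([59, 43, 401]) stool_2();
translate([0, 697, 0]) I_beam();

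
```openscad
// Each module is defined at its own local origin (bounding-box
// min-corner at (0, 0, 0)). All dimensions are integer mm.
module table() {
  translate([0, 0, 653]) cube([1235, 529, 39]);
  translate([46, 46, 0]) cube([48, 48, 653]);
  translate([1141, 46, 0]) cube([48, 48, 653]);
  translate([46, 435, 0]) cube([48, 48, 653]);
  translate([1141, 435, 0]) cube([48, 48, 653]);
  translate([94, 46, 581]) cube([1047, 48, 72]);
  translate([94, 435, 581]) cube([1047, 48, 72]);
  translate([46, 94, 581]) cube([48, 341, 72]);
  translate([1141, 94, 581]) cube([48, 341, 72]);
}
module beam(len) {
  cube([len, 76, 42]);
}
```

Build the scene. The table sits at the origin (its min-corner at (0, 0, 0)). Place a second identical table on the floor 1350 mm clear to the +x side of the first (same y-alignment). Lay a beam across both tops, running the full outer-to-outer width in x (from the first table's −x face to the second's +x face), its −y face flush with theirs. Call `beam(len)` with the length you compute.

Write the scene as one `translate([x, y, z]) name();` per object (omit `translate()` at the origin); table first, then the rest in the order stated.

table();
translate([2585, 0, 0]) table();
translate([0, 0, 692]) beam(3820);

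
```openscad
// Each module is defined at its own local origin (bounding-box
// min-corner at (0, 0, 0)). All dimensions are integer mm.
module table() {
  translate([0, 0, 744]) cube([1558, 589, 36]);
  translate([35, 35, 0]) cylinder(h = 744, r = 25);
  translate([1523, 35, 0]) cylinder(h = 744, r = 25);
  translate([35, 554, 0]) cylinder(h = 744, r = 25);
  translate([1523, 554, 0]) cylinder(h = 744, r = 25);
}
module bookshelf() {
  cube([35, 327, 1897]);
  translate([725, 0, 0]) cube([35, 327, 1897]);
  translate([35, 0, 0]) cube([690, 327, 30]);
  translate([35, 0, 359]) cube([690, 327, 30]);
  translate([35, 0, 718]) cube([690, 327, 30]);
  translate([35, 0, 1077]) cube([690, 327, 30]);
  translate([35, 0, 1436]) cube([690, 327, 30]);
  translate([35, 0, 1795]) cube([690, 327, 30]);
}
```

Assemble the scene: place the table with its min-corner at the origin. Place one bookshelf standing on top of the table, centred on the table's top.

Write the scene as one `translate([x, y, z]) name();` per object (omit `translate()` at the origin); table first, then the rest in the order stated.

table();
translate([399, 131, 780]) bookshelf();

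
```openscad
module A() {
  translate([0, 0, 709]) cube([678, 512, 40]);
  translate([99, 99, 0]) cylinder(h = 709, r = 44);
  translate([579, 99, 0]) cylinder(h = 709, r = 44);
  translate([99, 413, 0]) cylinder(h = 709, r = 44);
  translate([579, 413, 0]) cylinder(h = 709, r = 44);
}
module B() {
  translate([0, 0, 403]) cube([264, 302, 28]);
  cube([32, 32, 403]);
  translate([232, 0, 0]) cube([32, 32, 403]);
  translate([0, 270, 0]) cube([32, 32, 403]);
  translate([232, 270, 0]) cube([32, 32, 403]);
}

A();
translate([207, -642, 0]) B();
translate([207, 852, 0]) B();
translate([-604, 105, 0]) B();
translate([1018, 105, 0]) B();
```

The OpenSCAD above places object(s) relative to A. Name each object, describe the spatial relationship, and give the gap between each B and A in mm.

Each stool's nearest face is 340 mm from the table's bounding box.

A is a table. B is a stool. Four stools sit around the table at the −y, +y, −x, +x sides. The gap between each stool and the table is 340 mm.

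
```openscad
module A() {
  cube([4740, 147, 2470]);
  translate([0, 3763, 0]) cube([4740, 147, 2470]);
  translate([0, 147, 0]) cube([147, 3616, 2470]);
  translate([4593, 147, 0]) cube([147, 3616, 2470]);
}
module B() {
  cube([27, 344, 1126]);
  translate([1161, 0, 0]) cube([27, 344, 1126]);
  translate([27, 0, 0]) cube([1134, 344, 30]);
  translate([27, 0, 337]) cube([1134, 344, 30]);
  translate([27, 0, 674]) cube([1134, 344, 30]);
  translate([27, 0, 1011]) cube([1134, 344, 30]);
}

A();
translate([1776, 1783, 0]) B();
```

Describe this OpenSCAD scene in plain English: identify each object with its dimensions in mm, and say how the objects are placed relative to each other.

A is a box-shaped house frame (walls only): outside footprint 4740×3910 mm, wall height 2470 mm, wall thickness 147 mm. The two y-facing walls run the full x-width; the two x-facing walls fit between the inner faces of the y-facing walls.

B is a bookshelf 1188 mm wide overall, 344 mm deep and 1126 mm tall. The two sides are 27 mm thick vertical panels. 4 horizontal shelves of 30 mm thickness span between the inner faces of the sides; the lowest shelf sits on the floor and shelves are stacked with a clear vertical gap of 307 mm between each pair.

The bookshelf sits inside the house frame, centred.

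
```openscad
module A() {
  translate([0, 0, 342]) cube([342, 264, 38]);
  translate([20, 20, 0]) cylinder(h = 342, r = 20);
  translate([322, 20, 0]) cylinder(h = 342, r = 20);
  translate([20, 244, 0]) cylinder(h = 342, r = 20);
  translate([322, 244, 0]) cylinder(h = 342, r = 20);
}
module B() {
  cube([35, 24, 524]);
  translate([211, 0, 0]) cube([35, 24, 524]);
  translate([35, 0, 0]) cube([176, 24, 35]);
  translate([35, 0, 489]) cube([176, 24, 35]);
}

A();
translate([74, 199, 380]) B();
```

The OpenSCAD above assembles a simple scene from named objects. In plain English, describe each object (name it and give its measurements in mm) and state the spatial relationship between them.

A is a four-legged stool. The seat is a 342×264×38 mm slab whose top surface is at z = 380 mm; four round legs, each 40 mm in diameter, run from the floor (z = 0) to the underside of the seat, each leg's axis is inset half a diameter from the nearest pair of seat edges (so the leg's bounding box is flush with the corner).

B is a picture frame with a 176×454 mm rectangular opening (x by z) and a uniform 35 mm border on every side. Frame depth is 24 mm along y. It is built from two vertical stiles running the full outside height and two horizontal rails spanning the gap between the stiles.

The picture frame is on top of the stool.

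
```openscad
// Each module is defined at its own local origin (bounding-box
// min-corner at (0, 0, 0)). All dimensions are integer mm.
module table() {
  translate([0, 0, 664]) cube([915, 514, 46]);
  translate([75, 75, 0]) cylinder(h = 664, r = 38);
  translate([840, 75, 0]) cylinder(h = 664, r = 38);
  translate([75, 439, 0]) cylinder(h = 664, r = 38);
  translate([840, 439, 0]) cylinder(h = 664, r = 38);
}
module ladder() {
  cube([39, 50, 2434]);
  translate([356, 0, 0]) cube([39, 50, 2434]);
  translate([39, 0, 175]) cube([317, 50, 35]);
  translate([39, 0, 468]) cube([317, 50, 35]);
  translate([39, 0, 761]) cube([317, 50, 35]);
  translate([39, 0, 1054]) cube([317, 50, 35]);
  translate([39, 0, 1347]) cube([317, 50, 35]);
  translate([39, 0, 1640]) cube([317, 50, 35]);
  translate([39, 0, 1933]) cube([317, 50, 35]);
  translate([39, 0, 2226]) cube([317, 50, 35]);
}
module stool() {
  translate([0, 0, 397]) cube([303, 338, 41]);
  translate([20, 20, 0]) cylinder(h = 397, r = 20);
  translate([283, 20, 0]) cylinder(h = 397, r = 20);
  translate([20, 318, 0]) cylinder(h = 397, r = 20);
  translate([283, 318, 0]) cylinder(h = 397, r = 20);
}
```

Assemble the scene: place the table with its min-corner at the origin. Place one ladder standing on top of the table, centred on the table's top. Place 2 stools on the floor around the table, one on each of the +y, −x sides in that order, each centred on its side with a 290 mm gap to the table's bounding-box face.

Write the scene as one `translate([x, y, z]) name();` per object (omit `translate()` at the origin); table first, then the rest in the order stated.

table();
translate([260, 232, 710]) ladder();
translate([306, 804, 0]) stool();
translate([-593, 88, 0]) stool();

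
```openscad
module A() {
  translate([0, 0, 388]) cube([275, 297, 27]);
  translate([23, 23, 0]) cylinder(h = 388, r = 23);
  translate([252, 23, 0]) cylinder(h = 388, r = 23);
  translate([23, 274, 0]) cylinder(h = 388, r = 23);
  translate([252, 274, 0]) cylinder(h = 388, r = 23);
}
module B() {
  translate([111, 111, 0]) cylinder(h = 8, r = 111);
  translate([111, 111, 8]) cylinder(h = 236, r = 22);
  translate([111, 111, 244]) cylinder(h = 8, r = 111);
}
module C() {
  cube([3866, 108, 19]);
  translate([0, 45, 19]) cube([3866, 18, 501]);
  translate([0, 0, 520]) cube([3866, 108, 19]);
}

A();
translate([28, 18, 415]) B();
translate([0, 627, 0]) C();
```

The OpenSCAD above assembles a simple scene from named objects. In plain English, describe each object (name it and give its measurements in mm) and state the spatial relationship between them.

A is a four-legged stool. The seat is a 275×297×27 mm slab whose top surface is at z = 415 mm; four round legs, each 46 mm in diameter, run from the floor (z = 0) to the underside of the seat, each leg's axis is inset half a diameter from the nearest pair of seat edges (so the leg's bounding box is flush with the corner).

B is a spool: two coaxial disc flanges of radius 111 mm and thickness 8 mm, joined by a core cylinder of radius 22 mm and height 236 mm. The lower flange rests on z = 0 and the three cylinders share a vertical axis.

C is an I-beam lying along x, 3866 mm long. Overall section height 539 mm. Two flanges 108 mm wide (y) and 19 mm thick, one on the floor and one at the top; a web 18 mm thick runs between them, centred on the flange width.

The spool is on top of the stool. The I-beam is on the floor beside the stool on its +y side.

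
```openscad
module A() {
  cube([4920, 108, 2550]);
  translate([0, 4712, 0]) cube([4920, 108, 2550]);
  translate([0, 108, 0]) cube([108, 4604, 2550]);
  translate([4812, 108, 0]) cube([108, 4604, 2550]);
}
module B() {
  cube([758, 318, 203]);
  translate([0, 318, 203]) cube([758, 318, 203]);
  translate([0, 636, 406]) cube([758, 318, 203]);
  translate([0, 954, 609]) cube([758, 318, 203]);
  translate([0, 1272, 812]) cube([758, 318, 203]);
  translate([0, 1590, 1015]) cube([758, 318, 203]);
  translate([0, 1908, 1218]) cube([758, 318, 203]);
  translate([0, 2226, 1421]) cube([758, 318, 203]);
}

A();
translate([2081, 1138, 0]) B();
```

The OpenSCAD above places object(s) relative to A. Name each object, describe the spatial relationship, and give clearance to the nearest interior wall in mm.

Clearances: x = 1973, y = 1030; minimum 1030 mm.

A is a house frame. B is a staircase. The staircase sits inside the house frame, centred. The clearance to the nearest interior wall is 1030 mm.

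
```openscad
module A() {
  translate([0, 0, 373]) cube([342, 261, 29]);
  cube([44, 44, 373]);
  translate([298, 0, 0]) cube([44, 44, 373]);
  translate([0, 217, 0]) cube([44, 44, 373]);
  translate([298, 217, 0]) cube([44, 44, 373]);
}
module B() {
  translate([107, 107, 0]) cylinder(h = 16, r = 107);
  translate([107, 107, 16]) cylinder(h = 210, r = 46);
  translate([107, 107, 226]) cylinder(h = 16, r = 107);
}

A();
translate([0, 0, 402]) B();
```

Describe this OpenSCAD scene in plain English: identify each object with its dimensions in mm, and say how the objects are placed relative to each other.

A is a simple wooden stool: a rectangular seat 342 mm (x) by 261 mm (y), 29 mm thick, top face at z = 402 mm, on four square legs, each 44×44 mm in cross-section. The legs rest on z = 0, each flush with a corner of the seat.

B is a spool: two coaxial disc flanges of radius 107 mm and thickness 16 mm, joined by a core cylinder of radius 46 mm and height 210 mm. The lower flange rests on z = 0 and the three cylinders share a vertical axis.

The spool is on top of the stool.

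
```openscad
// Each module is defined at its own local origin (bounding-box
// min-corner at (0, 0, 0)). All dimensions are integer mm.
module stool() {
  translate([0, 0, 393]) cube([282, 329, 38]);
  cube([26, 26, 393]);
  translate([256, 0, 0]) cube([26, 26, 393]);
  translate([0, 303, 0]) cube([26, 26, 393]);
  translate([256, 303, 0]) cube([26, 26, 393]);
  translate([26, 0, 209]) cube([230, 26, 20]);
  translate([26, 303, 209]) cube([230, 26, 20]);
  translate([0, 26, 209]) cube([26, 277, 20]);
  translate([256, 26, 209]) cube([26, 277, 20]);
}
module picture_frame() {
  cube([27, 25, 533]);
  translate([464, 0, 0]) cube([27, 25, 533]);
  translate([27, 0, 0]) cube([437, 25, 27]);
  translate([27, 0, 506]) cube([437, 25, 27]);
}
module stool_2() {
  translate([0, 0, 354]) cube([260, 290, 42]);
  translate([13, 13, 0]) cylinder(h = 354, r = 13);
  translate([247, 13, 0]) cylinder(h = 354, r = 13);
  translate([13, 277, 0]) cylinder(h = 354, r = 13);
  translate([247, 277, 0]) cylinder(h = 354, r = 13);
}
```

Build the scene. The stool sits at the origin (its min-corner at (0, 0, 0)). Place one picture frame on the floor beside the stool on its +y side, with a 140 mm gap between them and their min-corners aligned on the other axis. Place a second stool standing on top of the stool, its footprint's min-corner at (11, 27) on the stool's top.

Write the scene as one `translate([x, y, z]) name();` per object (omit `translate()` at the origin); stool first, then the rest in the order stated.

stool();
translate([0, 469, 0]) picture_frame();
translate([11, 27, 431]) stool_2();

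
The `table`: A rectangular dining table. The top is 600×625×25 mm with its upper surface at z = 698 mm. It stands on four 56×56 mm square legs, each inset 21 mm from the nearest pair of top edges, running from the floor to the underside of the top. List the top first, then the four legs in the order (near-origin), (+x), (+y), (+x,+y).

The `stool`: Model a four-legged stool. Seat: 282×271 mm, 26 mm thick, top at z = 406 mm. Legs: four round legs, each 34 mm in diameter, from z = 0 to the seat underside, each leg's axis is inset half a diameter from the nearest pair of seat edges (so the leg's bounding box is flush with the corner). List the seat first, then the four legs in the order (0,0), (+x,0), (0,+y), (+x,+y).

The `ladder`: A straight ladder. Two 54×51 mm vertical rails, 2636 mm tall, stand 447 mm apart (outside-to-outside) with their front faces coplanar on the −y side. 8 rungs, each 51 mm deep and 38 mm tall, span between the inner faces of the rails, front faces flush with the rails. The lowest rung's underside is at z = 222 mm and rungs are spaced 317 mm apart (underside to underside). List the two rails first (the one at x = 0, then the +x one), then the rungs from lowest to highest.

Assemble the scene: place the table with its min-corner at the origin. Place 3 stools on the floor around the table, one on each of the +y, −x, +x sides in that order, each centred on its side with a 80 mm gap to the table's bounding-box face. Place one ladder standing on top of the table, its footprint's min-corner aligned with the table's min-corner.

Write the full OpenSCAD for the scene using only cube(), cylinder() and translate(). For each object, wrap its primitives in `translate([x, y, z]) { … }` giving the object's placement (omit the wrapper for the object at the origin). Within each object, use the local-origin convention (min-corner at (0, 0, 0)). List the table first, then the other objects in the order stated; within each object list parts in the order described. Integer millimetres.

translate([0, 0, 673]) cube([600, 625, 25]);
translate([21, 21, 0]) cube([56, 56, 673]);
translate([523, 21, 0]) cube([56, 56, 673]);
translate([21, 548, 0]) cube([56, 56, 673]);
translate([523, 548, 0]) cube([56, 56, 673]);
translate([159, 705, 0]) {
  translate([0, 0, 380]) cube([282, 271, 26]);
  translate([17, 17, 0]) cylinder(h = 380, r = 17);
  translate([265, 17, 0]) cylinder(h = 380, r = 17);
  translate([17, 254, 0]) cylinder(h = 380, r = 17);
  translate([265, 254, 0]) cylinder(h = 380, r = 17);
}
translate([-362, 177, 0]) {
  translate([0, 0, 380]) cube([282, 271, 26]);
  translate([17, 17, 0]) cylinder(h = 380, r = 17);
  translate([265, 17, 0]) cylinder(h = 380, r = 17);
  translate([17, 254, 0]) cylinder(h = 380, r = 17);
  translate([265, 254, 0]) cylinder(h = 380, r = 17);
}
translate([680, 177, 0]) {
  translate([0, 0, 380]) cube([282, 271, 26]);
  translate([17, 17, 0]) cylinder(h = 380, r = 17);
  translate([265, 17, 0]) cylinder(h = 380, r = 17);
  translate([17, 254, 0]) cylinder(h = 380, r = 17);
  translate([265, 254, 0]) cylinder(h = 380, r = 17);
}
translate([0, 0, 698]) {
  cube([54, 51, 2636]);
  translate([393, 0, 0]) cube([54, 51, 2636]);
  translate([54, 0, 222]) cube([339, 51, 38]);
  translate([54, 0, 539]) cube([339, 51, 38]);
  translate([54, 0, 856]) cube([339, 51, 38]);
  translate([54, 0, 1173]) cube([339, 51, 38]);
  translate([54, 0, 1490]) cube([339, 51, 38]);
  translate([54, 0, 1807]) cube([339, 51, 38]);
  translate([54, 0, 2124]) cube([339, 51, 38]);
  translate([54, 0, 2441]) cube([339, 51, 38]);
}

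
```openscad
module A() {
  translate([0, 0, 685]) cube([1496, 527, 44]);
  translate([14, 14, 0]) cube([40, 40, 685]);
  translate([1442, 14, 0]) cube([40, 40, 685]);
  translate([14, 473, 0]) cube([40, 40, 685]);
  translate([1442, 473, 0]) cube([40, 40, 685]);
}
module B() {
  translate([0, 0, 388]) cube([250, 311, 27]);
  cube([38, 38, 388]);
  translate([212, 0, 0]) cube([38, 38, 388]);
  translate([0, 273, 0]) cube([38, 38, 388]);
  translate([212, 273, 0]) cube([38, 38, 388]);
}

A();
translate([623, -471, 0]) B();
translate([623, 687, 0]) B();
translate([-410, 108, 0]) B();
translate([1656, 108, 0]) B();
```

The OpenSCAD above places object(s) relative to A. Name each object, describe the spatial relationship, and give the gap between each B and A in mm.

Each stool's nearest face is 160 mm from the table's bounding box.

A is a table. B is a stool. Four stools sit around the table at the −y, +y, −x, +x sides. The gap between each stool and the table is 160 mm.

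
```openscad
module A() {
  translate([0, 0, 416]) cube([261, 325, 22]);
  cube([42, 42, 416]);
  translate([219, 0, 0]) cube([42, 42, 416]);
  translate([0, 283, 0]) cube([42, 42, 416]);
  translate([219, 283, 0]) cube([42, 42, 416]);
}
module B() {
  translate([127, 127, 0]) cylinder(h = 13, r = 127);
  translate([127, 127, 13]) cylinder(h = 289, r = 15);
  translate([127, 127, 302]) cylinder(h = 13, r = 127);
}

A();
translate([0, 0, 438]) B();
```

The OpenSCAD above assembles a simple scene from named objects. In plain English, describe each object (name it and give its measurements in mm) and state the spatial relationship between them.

A is a four-legged stool. The seat is a 261×325×22 mm slab whose top surface is at z = 438 mm; four square legs, each 42×42 mm in cross-section, run from the floor (z = 0) to the underside of the seat, each flush with a corner of the seat.

B is a spool: two coaxial disc flanges of radius 127 mm and thickness 13 mm, joined by a core cylinder of radius 15 mm and height 289 mm. The lower flange rests on z = 0 and the three cylinders share a vertical axis.

The spool is on top of the stool.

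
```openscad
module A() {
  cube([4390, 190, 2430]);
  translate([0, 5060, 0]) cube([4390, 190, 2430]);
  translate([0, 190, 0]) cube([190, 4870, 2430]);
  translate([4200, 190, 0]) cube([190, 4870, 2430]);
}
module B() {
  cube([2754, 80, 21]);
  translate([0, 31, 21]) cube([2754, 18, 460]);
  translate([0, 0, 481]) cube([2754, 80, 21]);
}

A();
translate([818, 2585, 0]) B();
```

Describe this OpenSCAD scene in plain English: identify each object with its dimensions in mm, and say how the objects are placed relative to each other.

A is a box-shaped house frame (walls only): outside footprint 4390×5250 mm, wall height 2430 mm, wall thickness 190 mm. The two y-facing walls run the full x-width; the two x-facing walls fit between the inner faces of the y-facing walls.

B is an I-beam lying along x, 2754 mm long. Overall section height 502 mm. Two flanges 80 mm wide (y) and 21 mm thick, one on the floor and one at the top; a web 18 mm thick runs between them, centred on the flange width.

The I-beam sits inside the house frame, centred.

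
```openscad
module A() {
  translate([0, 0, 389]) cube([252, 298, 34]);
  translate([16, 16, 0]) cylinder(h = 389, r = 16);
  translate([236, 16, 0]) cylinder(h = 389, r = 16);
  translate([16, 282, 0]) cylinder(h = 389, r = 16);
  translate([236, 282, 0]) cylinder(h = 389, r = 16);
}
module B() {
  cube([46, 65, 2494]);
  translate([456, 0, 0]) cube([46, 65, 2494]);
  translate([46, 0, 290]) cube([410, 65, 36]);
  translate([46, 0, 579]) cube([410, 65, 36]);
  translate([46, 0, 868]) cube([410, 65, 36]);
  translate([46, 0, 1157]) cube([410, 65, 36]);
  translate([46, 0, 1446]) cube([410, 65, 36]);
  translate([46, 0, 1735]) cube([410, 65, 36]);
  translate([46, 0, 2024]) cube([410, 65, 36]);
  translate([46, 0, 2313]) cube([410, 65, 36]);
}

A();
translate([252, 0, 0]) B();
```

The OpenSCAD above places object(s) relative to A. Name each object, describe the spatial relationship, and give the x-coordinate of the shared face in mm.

The stool's +x face and the ladder's −x face are both at x = 252 mm.

A is a stool. B is a ladder. The ladder is against the stool's +x side, with their −y faces flush. The x-coordinate of the shared face is 252 mm.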